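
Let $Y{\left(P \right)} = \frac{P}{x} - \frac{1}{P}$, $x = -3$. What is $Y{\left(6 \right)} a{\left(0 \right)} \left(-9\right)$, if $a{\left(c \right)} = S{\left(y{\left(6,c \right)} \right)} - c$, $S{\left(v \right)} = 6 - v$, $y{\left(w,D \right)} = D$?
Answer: $117$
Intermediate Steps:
$Y{\left(P \right)} = - \frac{1}{P} - \frac{P}{3}$ ($Y{\left(P \right)} = \frac{P}{-3} - \frac{1}{P} = P \left(- \frac{1}{3}\right) - \frac{1}{P} = - \frac{P}{3} - \frac{1}{P} = - \frac{1}{P} - \frac{P}{3}$)
$a{\left(c \right)} = 6 - 2 c$ ($a{\left(c \right)} = \left(6 - c\right) - c = 6 - 2 c$)
$Y{\left(6 \right)} a{\left(0 \right)} \left(-9\right) = \left(- \frac{1}{6} - 2\right) \left(6 - 0\right) \left(-9\right) = \left(\left(-1\right) \frac{1}{6} - 2\right) \left(6 + 0\right) \left(-9\right) = \left(- \frac{1}{6} - 2\right) 6 \left(-9\right) = \left(- \frac{13}{6}\right) 6 \left(-9\right) = \left(-13\right) \left(-9\right) = 117$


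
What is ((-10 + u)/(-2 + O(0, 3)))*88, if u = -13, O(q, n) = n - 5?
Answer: 506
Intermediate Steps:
O(q, n) = -5 + n
((-10 + u)/(-2 + O(0, 3)))*88 = ((-10 - 13)/(-2 + (-5 + 3)))*88 = -23/(-2 - 2)*88 = -23/(-4)*88 = -23*(-¼)*88 = (23/4)*88 = 506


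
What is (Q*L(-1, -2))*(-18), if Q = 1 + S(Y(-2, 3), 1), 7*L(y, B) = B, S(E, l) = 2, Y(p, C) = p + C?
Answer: 108/7 ≈ 15.429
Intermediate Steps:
Y(p, C) = C + p
L(y, B) = B/7
Q = 3 (Q = 1 + 2 = 3)
(Q*L(-1, -2))*(-18) = (3*((⅐)*(-2)))*(-18) = (3*(-2/7))*(-18) = -6/7*(-18) = 108/7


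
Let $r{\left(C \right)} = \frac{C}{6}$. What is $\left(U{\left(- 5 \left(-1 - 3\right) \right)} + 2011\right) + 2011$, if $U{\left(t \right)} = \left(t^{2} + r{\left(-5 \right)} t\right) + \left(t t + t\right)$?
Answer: $\frac{14476}{3} \approx 4825.3$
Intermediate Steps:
$r{\left(C \right)} = \frac{C}{6}$ ($r{\left(C \right)} = C \frac{1}{6} = \frac{C}{6}$)
$U{\left(t \right)} = 2 t^{2} + \frac{t}{6}$ ($U{\left(t \right)} = \left(t^{2} + \frac{1}{6} \left(-5\right) t\right) + \left(t t + t\right) = \left(t^{2} - \frac{5 t}{6}\right) + \left(t^{2} + t\right) = \left(t^{2} - \frac{5 t}{6}\right) + \left(t + t^{2}\right) = 2 t^{2} + \frac{t}{6}$)
$\left(U{\left(- 5 \left(-1 - 3\right) \right)} + 2011\right) + 2011 = \left(\frac{- 5 \left(-1 - 3\right) \left(1 + 12 \left(- 5 \left(-1 - 3\right)\right)\right)}{6} + 2011\right) + 2011 = \left(\frac{\left(-5\right) \left(-4\right) \left(1 + 12 \left(\left(-5\right) \left(-4\right)\right)\right)}{6} + 2011\right) + 2011 = \left(\frac{1}{6} \cdot 20 \left(1 + 12 \cdot 20\right) + 2011\right) + 2011 = \left(\frac{1}{6} \cdot 20 \left(1 + 240\right) + 2011\right) + 2011 = \left(\frac{1}{6} \cdot 20 \cdot 241 + 2011\right) + 2011 = \left(\frac{2410}{3} + 2011\right) + 2011 = \frac{8443}{3} + 2011 = \frac{14476}{3}$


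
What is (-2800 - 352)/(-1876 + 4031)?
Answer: -3152/2155 ≈ -1.4626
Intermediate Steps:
(-2800 - 352)/(-1876 + 4031) = -3152/2155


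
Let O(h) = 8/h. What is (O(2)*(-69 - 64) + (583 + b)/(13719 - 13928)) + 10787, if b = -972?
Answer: 2143684/209 ≈ 10257.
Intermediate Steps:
(O(2)*(-69 - 64) + (583 + b)/(13719 - 13928)) + 10787 = ((8/2)*(-69 - 64) + (583 - 972)/(13719 - 13928)) + 10787 = ((8*(1/2))*(-133) - 389/(-209)) + 10787 = (4*(-133) - 389*(-1/209)) + 10787 = (-532 + 389/209) + 10787 = -110799/209 + 10787 = 2143684/209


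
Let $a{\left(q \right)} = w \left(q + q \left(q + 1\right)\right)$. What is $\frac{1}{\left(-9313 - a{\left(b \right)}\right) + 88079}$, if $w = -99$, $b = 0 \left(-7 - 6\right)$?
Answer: $\frac{1}{78766} \approx 1.2696 \cdot 10^{-5}$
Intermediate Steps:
$b = 0$ ($b = 0 \left(-13\right) = 0$)
$a{\left(q \right)} = - 99 q - 99 q \left(1 + q\right)$ ($a{\left(q \right)} = - 99 \left(q + q \left(q + 1\right)\right) = - 99 \left(q + q \left(1 + q\right)\right) = - 99 q - 99 q \left(1 + q\right)$)
$\frac{1}{\left(-9313 - a{\left(b \right)}\right) + 88079} = \frac{1}{\left(-9313 - \left(-99\right) 0 \left(2 + 0\right)\right) + 88079} = \frac{1}{\left(-9313 - \left(-99\right) 0 \cdot 2\right) + 88079} = \frac{1}{\left(-9313 - 0\right) + 88079} = \frac{1}{\left(-9313 + 0\right) + 88079} = \frac{1}{-9313 + 88079} = \frac{1}{78766}$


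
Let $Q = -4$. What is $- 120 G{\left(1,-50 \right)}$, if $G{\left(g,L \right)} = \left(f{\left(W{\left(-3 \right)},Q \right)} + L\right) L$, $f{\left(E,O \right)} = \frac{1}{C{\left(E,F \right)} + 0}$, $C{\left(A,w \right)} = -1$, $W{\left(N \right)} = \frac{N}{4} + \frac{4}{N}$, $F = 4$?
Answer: $-306000$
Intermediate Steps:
$W{\left(N \right)} = \frac{4}{N} + \frac{N}{4}$ ($W{\left(N \right)} = N \frac{1}{4} + \frac{4}{N} = \frac{N}{4} + \frac{4}{N} = \frac{4}{N} + \frac{N}{4}$)
$f{\left(E,O \right)} = -1$ ($f{\left(E,O \right)} = \frac{1}{-1 + 0} = \frac{1}{-1} = -1$)
$G{\left(g,L \right)} = L \left(-1 + L\right)$ ($G{\left(g,L \right)} = \left(-1 + L\right) L = L \left(-1 + L\right)$)
$- 120 G{\left(1,-50 \right)} = - 120 \left(- 50 \left(-1 - 50\right)\right) = - 120 \left(\left(-50\right) \left(-51\right)\right) = \left(-120\right) 2550 = -306000$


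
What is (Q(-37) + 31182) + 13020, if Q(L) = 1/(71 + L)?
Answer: 1502869/34 ≈ 44202.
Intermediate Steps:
(Q(-37) + 31182) + 13020 = (1/(71 - 37) + 31182) + 13020 = (1/34 + 31182) + 13020 = 1060189/34 + 13020 = 1502869/34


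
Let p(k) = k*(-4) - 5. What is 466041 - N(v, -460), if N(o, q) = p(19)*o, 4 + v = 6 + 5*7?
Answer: 469038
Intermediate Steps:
v = 37 (v = -4 + (6 + 5*7) = -4 + (6 + 35) = -4 + 41 = 37)
p(k) = -5 - 4*k (p(k) = -4*k - 5 = -5 - 4*k)
N(o, q) = -81*o (N(o, q) = (-5 - 4*19)*o = (-5 - 76)*o = -81*o)
466041 - N(v, -460) = 466041 - (-81)*37 = 466041 - 1*(-2997) = 466041 + 2997 = 469038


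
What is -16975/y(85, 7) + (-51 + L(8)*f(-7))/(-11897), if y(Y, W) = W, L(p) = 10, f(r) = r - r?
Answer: -28850174/11897 ≈ -2425.0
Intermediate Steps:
f(r) = 0
-16975/y(85, 7) + (-51 + L(8)*f(-7))/(-11897) = -16975/7 + (-51 + 10*0)/(-11897) = -16975*⅐ + (-51 + 0)*(-1/11897) = -2425 - 51*(-1/11897) = -2425 + 51/11897 = -28850174/11897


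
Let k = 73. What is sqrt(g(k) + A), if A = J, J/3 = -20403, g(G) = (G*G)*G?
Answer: 8*sqrt(5122) ≈ 572.54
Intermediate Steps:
g(G) = G**3 (g(G) = G**2*G = G**3)
J = -61209 (J = 3*(-20403) = -61209)
A = -61209
sqrt(g(k) + A) = sqrt(73**3 - 61209) = sqrt(389017 - 61209) = sqrt(327808) = 8*sqrt(5122)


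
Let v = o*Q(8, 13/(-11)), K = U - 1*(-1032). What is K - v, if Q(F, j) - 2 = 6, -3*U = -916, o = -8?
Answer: 4204/3 ≈ 1401.3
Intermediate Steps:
U = 916/3 (U = -⅓*(-916) = 916/3 ≈ 305.33)
Q(F, j) = 8 (Q(F, j) = 2 + 6 = 8)
K = 4012/3 (K = 916/3 - 1*(-1032) = 916/3 + 1032 = 4012/3 ≈ 1337.3)
v = -64 (v = -8*8 = -64)
K - v = 4012/3 - 1*(-64) = 4012/3 + 64 = 4204/3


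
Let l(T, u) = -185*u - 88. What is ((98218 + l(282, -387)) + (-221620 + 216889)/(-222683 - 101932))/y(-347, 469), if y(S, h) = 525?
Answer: 966583958/2989875 ≈ 323.29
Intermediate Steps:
l(T, u) = -88 - 185*u
((98218 + l(282, -387)) + (-221620 + 216889)/(-222683 - 101932))/y(-347, 469) = ((98218 + (-88 - 185*(-387))) + (-221620 + 216889)/(-222683 - 101932))/525 = ((98218 + (-88 + 71595)) - 4731/(-324615))*(1/525) = ((98218 + 71507) - 4731*(-1/324615))*(1/525) = (169725 + 83/5695)*(1/525) = (966583958/5695)*(1/525) = 966583958/2989875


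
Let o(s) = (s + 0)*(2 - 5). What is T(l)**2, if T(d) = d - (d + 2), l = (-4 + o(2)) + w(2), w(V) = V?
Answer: 4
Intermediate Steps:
o(s) = -3*s (o(s) = s*(-3) = -3*s)
l = -8 (l = (-4 - 3*2) + 2 = (-4 - 6) + 2 = -10 + 2 = -8)
T(d) = -2 (T(d) = d - (2 + d) = d + (-2 - d) = -2)
T(l)**2 = (-2)**2 = 4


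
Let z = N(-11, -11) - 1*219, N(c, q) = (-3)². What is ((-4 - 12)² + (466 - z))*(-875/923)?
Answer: -815500/923 ≈ -883.53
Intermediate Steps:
N(c, q) = 9
z = -210 (z = 9 - 1*219 = 9 - 219 = -210)
((-4 - 12)² + (466 - z))*(-875/923) = ((-4 - 12)² + (466 - 1*(-210)))*(-875/923) = ((-16)² + (466 + 210))*(-875*1/923) = (256 + 676)*(-875/923) = 932*(-875/923) = -815500/923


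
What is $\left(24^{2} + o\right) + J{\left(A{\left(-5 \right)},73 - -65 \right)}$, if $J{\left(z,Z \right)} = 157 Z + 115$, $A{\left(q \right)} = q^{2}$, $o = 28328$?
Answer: $50685$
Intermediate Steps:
$J{\left(z,Z \right)} = 115 + 157 Z$
$\left(24^{2} + o\right) + J{\left(A{\left(-5 \right)},73 - -65 \right)} = \left(24^{2} + 28328\right) + \left(115 + 157 \left(73 - -65\right)\right) = \left(576 + 28328\right) + \left(115 + 157 \left(73 + 65\right)\right) = 28904 + \left(115 + 157 \cdot 138\right) = 28904 + \left(115 + 21666\right) = 28904 + 21781 = 50685$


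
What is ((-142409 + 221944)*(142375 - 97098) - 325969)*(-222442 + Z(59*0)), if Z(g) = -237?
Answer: -801818139945454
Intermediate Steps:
((-142409 + 221944)*(142375 - 97098) - 325969)*(-222442 + Z(59*0)) = ((-142409 + 221944)*(142375 - 97098) - 325969)*(-222442 - 237) = (79535*45277 - 325969)*(-222679) = (3601106195 - 325969)*(-222679) = 3600780226*(-222679) = -801818139945454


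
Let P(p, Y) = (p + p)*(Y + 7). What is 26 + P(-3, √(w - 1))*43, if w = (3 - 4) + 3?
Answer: -2038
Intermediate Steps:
w = 2 (w = -1 + 3 = 2)
P(p, Y) = 2*p*(7 + Y) (P(p, Y) = (2*p)*(7 + Y) = 2*p*(7 + Y))
26 + P(-3, √(w - 1))*43 = 26 + (2*(-3)*(7 + √(2 - 1)))*43 = 26 + (2*(-3)*(7 + √1))*43 = 26 + (2*(-3)*(7 + 1))*43 = 26 + (2*(-3)*8)*43 = 26 - 48*43 = 26 - 2064 = -2038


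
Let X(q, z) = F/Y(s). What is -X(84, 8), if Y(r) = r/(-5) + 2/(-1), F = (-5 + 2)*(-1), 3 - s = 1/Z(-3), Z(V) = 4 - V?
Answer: 7/6 ≈ 1.1667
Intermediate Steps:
s = 20/7 (s = 3 - 1/(4 - 1*(-3)) = 3 - 1/(4 + 3) = 3 - 1/7 = 20/7 ≈ 2.8571)
F = 3 (F = -3*(-1) = 3)
Y(r) = -2 - r/5 (Y(r) = r*(-1/5) + 2*(-1) = -r/5 - 2 = -2 - r/5)
X(q, z) = -7/6 (X(q, z) = 3/(-2 - 1/5*20/7) = 3/(-2 - 4/7) = 3/(-18/7) = 3*(-7/18) = -7/6)
-X(84, 8) = -1*(-7/6) = 7/6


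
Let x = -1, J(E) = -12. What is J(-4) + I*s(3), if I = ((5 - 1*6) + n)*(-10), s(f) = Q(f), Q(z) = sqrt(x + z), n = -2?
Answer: -12 + 30*sqrt(2) ≈ 30.426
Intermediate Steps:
Q(z) = sqrt(-1 + z)
s(f) = sqrt(-1 + f)
I = 30 (I = ((5 - 1*6) - 2)*(-10) = ((5 - 6) - 2)*(-10) = (-1 - 2)*(-10) = -3*(-10) = 30)
J(-4) + I*s(3) = -12 + 30*sqrt(-1 + 3) = -12 + 30*sqrt(2)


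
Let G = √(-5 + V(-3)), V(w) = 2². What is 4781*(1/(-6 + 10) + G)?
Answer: 4781/4 + 4781*I ≈ 1195.3 + 4781.0*I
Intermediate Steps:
V(w) = 4
G = I (G = √(-5 + 4) = √(-1) = I ≈ 1.0*I)
4781*(1/(-6 + 10) + G) = 4781*(1/(-6 + 10) + I) = 4781*(1/4 + I) = 4781*(¼ + I) = 4781/4 + 4781*I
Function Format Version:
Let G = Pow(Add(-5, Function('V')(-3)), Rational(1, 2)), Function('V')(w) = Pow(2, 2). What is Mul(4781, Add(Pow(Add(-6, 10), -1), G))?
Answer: Add(Rational(4781, 4), Mul(4781, I)) ≈ Add(1195.3, Mul(4781.0, I))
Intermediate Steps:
Function('V')(w) = 4
G = I (G = Pow(Add(-5, 4), Rational(1, 2)) = Pow(-1, Rational(1, 2)) = I ≈ Mul(1.0000, I))
Mul(4781, Add(Pow(Add(-6, 10), -1), G)) = Mul(4781, Add(Pow(Add(-6, 10), -1), I)) = Mul(4781, Add(Pow(4, -1), I)) = Mul(4781, Add(Rational(1, 4), I)) = Add(Rational(4781, 4), Mul(4781, I))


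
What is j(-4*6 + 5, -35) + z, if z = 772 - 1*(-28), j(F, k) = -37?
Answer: 763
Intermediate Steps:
z = 800 (z = 772 + 28 = 800)
j(-4*6 + 5, -35) + z = -37 + 800 = 763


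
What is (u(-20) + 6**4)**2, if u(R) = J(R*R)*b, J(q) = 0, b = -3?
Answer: 1679616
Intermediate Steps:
u(R) = 0 (u(R) = 0*(-3) = 0)
(u(-20) + 6**4)**2 = (0 + 6**4)**2 = (0 + 1296)**2 = 1296**2 = 1679616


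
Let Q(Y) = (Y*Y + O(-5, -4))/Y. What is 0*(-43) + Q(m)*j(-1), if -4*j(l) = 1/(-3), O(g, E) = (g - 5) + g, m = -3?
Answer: 1/6 ≈ 0.16667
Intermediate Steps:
O(g, E) = -5 + 2*g (O(g, E) = (-5 + g) + g = -5 + 2*g)
j(l) = 1/12 (j(l) = -1/4/(-3) = -1/4*(-1/3) = 1/12)
Q(Y) = (-15 + Y**2)/Y (Q(Y) = (Y*Y + (-5 + 2*(-5)))/Y = (Y**2 + (-5 - 10))/Y = (Y**2 - 15)/Y = (-15 + Y**2)/Y)
0*(-43) + Q(m)*j(-1) = 0*(-43) + (-3 - 15/(-3))*(1/12) = 0 + (-3 - 15*(-1/3))*(1/12) = 0 + (-3 + 5)*(1/12) = 0 + 2*(1/12) = 0 + 1/6 = 1/6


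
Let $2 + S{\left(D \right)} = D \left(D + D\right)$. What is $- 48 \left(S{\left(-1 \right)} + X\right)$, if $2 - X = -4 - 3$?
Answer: $-432$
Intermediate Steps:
$S{\left(D \right)} = -2 + 2 D^{2}$ ($S{\left(D \right)} = -2 + D \left(D + D\right) = -2 + D 2 D = -2 + 2 D^{2}$)
$X = 9$ ($X = 2 - \left(-4 - 3\right) = 2 - -7 = 2 + 7 = 9$)
$- 48 \left(S{\left(-1 \right)} + X\right) = - 48 \left(\left(-2 + 2 \left(-1\right)^{2}\right) + 9\right) = - 48 \left(\left(-2 + 2 \cdot 1\right) + 9\right) = - 48 \left(\left(-2 + 2\right) + 9\right) = - 48 \left(0 + 9\right) = \left(-48\right) 9 = -432$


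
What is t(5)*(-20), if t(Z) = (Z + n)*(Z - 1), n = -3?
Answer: -160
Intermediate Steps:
t(Z) = (-1 + Z)*(-3 + Z) (t(Z) = (Z - 3)*(Z - 1) = (-3 + Z)*(-1 + Z) = (-1 + Z)*(-3 + Z))
t(5)*(-20) = (3 + 5² - 4*5)*(-20) = (3 + 25 - 20)*(-20) = 8*(-20) = -160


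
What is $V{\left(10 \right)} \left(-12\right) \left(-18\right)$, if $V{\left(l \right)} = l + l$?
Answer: $4320$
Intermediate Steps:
$V{\left(l \right)} = 2 l$
$V{\left(10 \right)} \left(-12\right) \left(-18\right) = 2 \cdot 10 \left(-12\right) \left(-18\right) = 20 \left(-12\right) \left(-18\right) = \left(-240\right) \left(-18\right) = 4320$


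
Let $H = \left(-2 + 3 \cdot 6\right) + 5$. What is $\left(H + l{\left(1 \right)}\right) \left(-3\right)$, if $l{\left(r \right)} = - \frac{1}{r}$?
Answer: $-60$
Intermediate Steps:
$H = 21$ ($H = \left(-2 + 18\right) + 5 = 16 + 5 = 21$)
$\left(H + l{\left(1 \right)}\right) \left(-3\right) = \left(21 - 1^{-1}\right) \left(-3\right) = \left(21 - 1\right) \left(-3\right) = 20 \left(-3\right) = -60$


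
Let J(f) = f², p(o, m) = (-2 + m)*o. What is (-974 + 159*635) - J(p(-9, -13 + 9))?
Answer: 97075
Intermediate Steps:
p(o, m) = o*(-2 + m)
(-974 + 159*635) - J(p(-9, -13 + 9)) = (-974 + 159*635) - (-9*(-2 + (-13 + 9)))² = (-974 + 100965) - (-9*(-2 - 4))² = 99991 - (-9*(-6))² = 99991 - 1*54² = 99991 - 1*2916 = 99991 - 2916 = 97075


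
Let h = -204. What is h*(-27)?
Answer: 5508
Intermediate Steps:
h*(-27) = -204*(-27) = 5508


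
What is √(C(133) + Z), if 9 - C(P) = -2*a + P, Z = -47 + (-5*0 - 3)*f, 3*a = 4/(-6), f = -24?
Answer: I*√895/3 ≈ 9.9722*I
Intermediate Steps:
a = -2/9 (a = (4/(-6))/3 = (4*(-⅙))/3 = (⅓)*(-⅔) = -2/9 ≈ -0.22222)
Z = 25 (Z = -47 + (-5*0 - 3)*(-24) = -47 + (0 - 3)*(-24) = -47 - 3*(-24) = -47 + 72 = 25)
C(P) = 77/9 - P (C(P) = 9 - (-2*(-2/9) + P) = 9 - (4/9 + P) = 9 + (-4/9 - P) = 77/9 - P)
√(C(133) + Z) = √((77/9 - 1*133) + 25) = √((77/9 - 133) + 25) = √(-1120/9 + 25) = √(-895/9) = I*√895/3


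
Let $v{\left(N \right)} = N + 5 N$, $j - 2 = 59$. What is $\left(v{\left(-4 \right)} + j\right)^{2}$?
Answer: $1369$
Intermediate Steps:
$j = 61$ ($j = 2 + 59 = 61$)
$v{\left(N \right)} = 6 N$
$\left(v{\left(-4 \right)} + j\right)^{2} = \left(6 \left(-4\right) + 61\right)^{2} = \left(-24 + 61\right)^{2} = 37^{2} = 1369$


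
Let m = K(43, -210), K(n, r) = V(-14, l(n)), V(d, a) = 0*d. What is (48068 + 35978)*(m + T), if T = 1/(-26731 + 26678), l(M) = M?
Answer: -84046/53 ≈ -1585.8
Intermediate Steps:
V(d, a) = 0
T = -1/53 (T = 1/(-53) = -1/53 ≈ -0.018868)
K(n, r) = 0
m = 0
(48068 + 35978)*(m + T) = (48068 + 35978)*(0 - 1/53) = 84046*(-1/53) = -84046/53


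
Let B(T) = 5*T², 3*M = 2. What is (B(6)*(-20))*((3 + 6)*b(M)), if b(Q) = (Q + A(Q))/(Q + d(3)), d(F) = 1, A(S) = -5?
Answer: 84240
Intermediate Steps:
M = ⅔ (M = (⅓)*2 = ⅔ ≈ 0.66667)
b(Q) = (-5 + Q)/(1 + Q) (b(Q) = (Q - 5)/(Q + 1) = (-5 + Q)/(1 + Q))
(B(6)*(-20))*((3 + 6)*b(M)) = ((5*6²)*(-20))*((3 + 6)*((-5 + ⅔)/(1 + ⅔))) = ((5*36)*(-20))*(9*(-13/3/(5/3))) = (180*(-20))*(9*((⅗)*(-13/3))) = -32400*(-13)/5 = -3600*(-117/5) = 84240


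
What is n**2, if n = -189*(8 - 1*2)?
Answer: 1285956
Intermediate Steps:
n = -1134 (n = -189*(8 - 2) = -189*6 = -1134)
n**2 = (-1134)**2 = 1285956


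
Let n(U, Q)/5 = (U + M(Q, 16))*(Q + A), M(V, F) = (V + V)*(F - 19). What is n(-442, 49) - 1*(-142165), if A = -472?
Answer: 1698805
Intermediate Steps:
M(V, F) = 2*V*(-19 + F) (M(V, F) = (2*V)*(-19 + F) = 2*V*(-19 + F))
n(U, Q) = 5*(-472 + Q)*(U - 6*Q) (n(U, Q) = 5*((U + 2*Q*(-19 + 16))*(Q - 472)) = 5*((U + 2*Q*(-3))*(-472 + Q)) = 5*((U - 6*Q)*(-472 + Q)) = 5*((-472 + Q)*(U - 6*Q)) = 5*(-472 + Q)*(U - 6*Q))
n(-442, 49) - 1*(-142165) = (-2360*(-442) - 30*49² + 14160*49 + 5*49*(-442)) - 1*(-142165) = (1043120 - 30*2401 + 693840 - 108290) + 142165 = (1043120 - 72030 + 693840 - 108290) + 142165 = 1556640 + 142165 = 1698805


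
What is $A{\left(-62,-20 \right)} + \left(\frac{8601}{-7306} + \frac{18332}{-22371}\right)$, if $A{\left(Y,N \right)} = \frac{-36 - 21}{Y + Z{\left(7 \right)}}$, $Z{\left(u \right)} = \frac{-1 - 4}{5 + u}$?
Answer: $- \frac{132638887903}{122418451974} \approx -1.0835$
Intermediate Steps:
$Z{\left(u \right)} = - \frac{5}{5 + u}$
$A{\left(Y,N \right)} = - \frac{57}{- \frac{5}{12} + Y}$ ($A{\left(Y,N \right)} = \frac{-36 - 21}{Y - \frac{5}{5 + 7}} = - \frac{57}{Y - \frac{5}{12}} = - \frac{57}{- \frac{5}{12} + Y}$)
$A{\left(-62,-20 \right)} + \left(\frac{8601}{-7306} + \frac{18332}{-22371}\right) = - \frac{684}{-5 + 12 \left(-62\right)} + \left(\frac{8601}{-7306} + \frac{18332}{-22371}\right) = - \frac{684}{-5 - 744} + \left(8601 \left(- \frac{1}{7306}\right) + 18332 \left(- \frac{1}{22371}\right)\right) = - \frac{684}{-749} - \frac{326346563}{163442526} = \left(-684\right) \left(- \frac{1}{749}\right) - \frac{326346563}{163442526} = \frac{684}{749} - \frac{326346563}{163442526} = - \frac{132638887903}{122418451974}$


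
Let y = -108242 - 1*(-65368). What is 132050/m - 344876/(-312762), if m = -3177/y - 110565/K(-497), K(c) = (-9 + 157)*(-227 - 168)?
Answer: 1725285923619955358/25678235754621 ≈ 67189.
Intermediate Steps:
y = -42874 (y = -108242 + 65368 = -42874)
K(c) = -58460 (K(c) = 148*(-395) = -58460)
m = 492609123/250641404 (m = -3177/(-42874) - 110565/(-58460) = -3177*(-1/42874) - 110565*(-1/58460) = 3177/42874 + 22113/11692 = 492609123/250641404 ≈ 1.9654)
132050/m - 344876/(-312762) = 132050/(492609123/250641404) - 344876/(-312762) = 132050*(250641404/492609123) - 344876*(-1/312762) = 33097197398200/492609123 + 172438/156381 = 1725285923619955358/25678235754621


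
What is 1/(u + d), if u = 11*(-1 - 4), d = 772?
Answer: 1/717 ≈ 0.0013947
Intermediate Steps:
u = -55 (u = 11*(-5) = -55)
1/(u + d) = 1/(-55 + 772) = 1/717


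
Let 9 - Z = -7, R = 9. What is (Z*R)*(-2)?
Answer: -288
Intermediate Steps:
Z = 16 (Z = 9 - 1*(-7) = 9 + 7 = 16)
(Z*R)*(-2) = (16*9)*(-2) = 144*(-2) = -288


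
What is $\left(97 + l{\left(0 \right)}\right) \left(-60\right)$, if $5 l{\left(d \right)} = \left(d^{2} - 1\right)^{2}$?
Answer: $-5832$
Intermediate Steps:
$l{\left(d \right)} = \frac{\left(-1 + d^{2}\right)^{2}}{5}$ ($l{\left(d \right)} = \frac{\left(d^{2} - 1\right)^{2}}{5} = \frac{\left(-1 + d^{2}\right)^{2}}{5}$)
$\left(97 + l{\left(0 \right)}\right) \left(-60\right) = \left(97 + \frac{\left(-1 + 0^{2}\right)^{2}}{5}\right) \left(-60\right) = \left(97 + \frac{\left(-1 + 0\right)^{2}}{5}\right) \left(-60\right) = \left(97 + \frac{\left(-1\right)^{2}}{5}\right) \left(-60\right) = \left(97 + \frac{1}{5} \cdot 1\right) \left(-60\right) = \left(97 + \frac{1}{5}\right) \left(-60\right) = \frac{486}{5} \left(-60\right) = -5832$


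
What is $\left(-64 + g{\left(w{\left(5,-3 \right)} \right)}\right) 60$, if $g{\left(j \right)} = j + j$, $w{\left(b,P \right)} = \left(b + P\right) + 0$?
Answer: $-3600$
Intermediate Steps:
$w{\left(b,P \right)} = P + b$ ($w{\left(b,P \right)} = \left(P + b\right) + 0 = P + b$)
$g{\left(j \right)} = 2 j$
$\left(-64 + g{\left(w{\left(5,-3 \right)} \right)}\right) 60 = \left(-64 + 2 \left(-3 + 5\right)\right) 60 = \left(-64 + 2 \cdot 2\right) 60 = \left(-64 + 4\right) 60 = \left(-60\right) 60 = -3600$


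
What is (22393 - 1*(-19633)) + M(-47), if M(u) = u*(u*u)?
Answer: -61797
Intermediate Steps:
M(u) = u³ (M(u) = u*u² = u³)
(22393 - 1*(-19633)) + M(-47) = (22393 - 1*(-19633)) + (-47)³ = (22393 + 19633) - 103823 = 42026 - 103823 = -61797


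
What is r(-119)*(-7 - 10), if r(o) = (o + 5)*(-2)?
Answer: -3876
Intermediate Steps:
r(o) = -10 - 2*o (r(o) = (5 + o)*(-2) = -10 - 2*o)
r(-119)*(-7 - 10) = (-10 - 2*(-119))*(-7 - 10) = (-10 + 238)*(-17) = 228*(-17) = -3876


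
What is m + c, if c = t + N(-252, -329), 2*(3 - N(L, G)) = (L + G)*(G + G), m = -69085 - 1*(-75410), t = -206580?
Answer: -391401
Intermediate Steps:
m = 6325 (m = -69085 + 75410 = 6325)
N(L, G) = 3 - G*(G + L) (N(L, G) = 3 - (L + G)*(G + G)/2 = 3 - (G + L)*2*G/2 = 3 - G*(G + L))
c = -397726 (c = -206580 + (3 - 1*(-329)² - 1*(-329)*(-252)) = -206580 + (3 - 1*108241 - 82908) = -206580 + (3 - 108241 - 82908) = -206580 - 191146 = -397726)
m + c = 6325 - 397726 = -391401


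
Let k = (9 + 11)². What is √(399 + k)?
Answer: √799 ≈ 28.267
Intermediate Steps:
k = 400 (k = 20² = 400)
√(399 + k) = √(399 + 400) = √799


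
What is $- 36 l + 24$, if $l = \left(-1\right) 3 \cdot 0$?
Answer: $24$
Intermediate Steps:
$l = 0$ ($l = \left(-3\right) 0 = 0$)
$- 36 l + 24 = \left(-36\right) 0 + 24 = 0 + 24 = 24$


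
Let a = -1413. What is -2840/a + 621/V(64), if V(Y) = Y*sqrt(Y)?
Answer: 2331553/723456 ≈ 3.2228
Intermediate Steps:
V(Y) = Y**(3/2)
-2840/a + 621/V(64) = -2840/(-1413) + 621/(64**(3/2)) = -2840*(-1/1413) + 621/512 = 2840/1413 + 621*(1/512) = 2840/1413 + 621/512 = 2331553/723456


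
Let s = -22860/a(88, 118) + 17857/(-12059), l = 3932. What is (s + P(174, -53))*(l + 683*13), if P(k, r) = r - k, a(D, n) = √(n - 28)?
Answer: -35297507750/12059 - 9761982*√10 ≈ -3.3797e+7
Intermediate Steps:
a(D, n) = √(-28 + n)
s = -17857/12059 - 762*√10 (s = -22860/√(-28 + 118) + 17857/(-12059) = -22860*√10/30 + 17857*(-1/12059) = -22860*√10/30 - 17857/12059 = -762*√10 - 17857/12059 = -17857/12059 - 762*√10 ≈ -2411.1)
(s + P(174, -53))*(l + 683*13) = ((-17857/12059 - 762*√10) + (-53 - 1*174))*(3932 + 683*13) = ((-17857/12059 - 762*√10) + (-53 - 174))*(3932 + 8879) = ((-17857/12059 - 762*√10) - 227)*12811 = (-2755250/12059 - 762*√10)*12811 = -35297507750/12059 - 9761982*√10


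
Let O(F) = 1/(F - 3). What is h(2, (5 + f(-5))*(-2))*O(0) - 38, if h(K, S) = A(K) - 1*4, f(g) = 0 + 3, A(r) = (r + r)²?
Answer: -42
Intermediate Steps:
A(r) = 4*r² (A(r) = (2*r)² = 4*r²)
f(g) = 3
h(K, S) = -4 + 4*K² (h(K, S) = 4*K² - 1*4 = 4*K² - 4 = -4 + 4*K²)
O(F) = 1/(-3 + F)
h(2, (5 + f(-5))*(-2))*O(0) - 38 = (-4 + 4*2²)/(-3 + 0) - 38 = (-4 + 4*4)/(-3) - 38 = (-4 + 16)*(-⅓) - 38 = 12*(-⅓) - 38 = -4 - 38 = -42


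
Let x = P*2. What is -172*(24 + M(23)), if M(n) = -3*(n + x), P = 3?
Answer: 10836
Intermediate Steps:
x = 6 (x = 3*2 = 6)
M(n) = -18 - 3*n (M(n) = -3*(n + 6) = -3*(6 + n) = -18 - 3*n)
-172*(24 + M(23)) = -172*(24 + (-18 - 3*23)) = -172*(24 + (-18 - 69)) = -172*(24 - 87) = -172*(-63) = 10836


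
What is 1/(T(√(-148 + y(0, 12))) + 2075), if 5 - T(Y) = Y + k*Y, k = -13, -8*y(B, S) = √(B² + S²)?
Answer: -I/(-2080*I + 6*√598) ≈ 0.00047839 - 3.3746e-5*I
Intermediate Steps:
y(B, S) = -√(B² + S²)/8
T(Y) = 5 + 12*Y (T(Y) = 5 - (Y - 13*Y) = 5 - (-12)*Y = 5 + 12*Y)
1/(T(√(-148 + y(0, 12))) + 2075) = 1/((5 + 12*√(-148 - √(0² + 12²)/8)) + 2075) = 1/((5 + 12*√(-148 - √(0 + 144)/8)) + 2075) = 1/((5 + 12*√(-148 - √144/8)) + 2075) = 1/((5 + 12*√(-148 - ⅛*12)) + 2075) = 1/((5 + 12*√(-148 - 3/2)) + 2075) = 1/((5 + 12*√(-299/2)) + 2075) = 1/((5 + 12*(I*√598/2)) + 2075) = 1/((5 + 6*I*√598) + 2075) = 1/(2080 + 6*I*√598)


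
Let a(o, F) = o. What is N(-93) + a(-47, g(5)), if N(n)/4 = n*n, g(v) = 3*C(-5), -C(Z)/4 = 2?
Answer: 34549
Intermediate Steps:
C(Z) = -8 (C(Z) = -4*2 = -8)
g(v) = -24 (g(v) = 3*(-8) = -24)
N(n) = 4*n² (N(n) = 4*(n*n) = 4*n²)
N(-93) + a(-47, g(5)) = 4*(-93)² - 47 = 4*8649 - 47 = 34596 - 47 = 34549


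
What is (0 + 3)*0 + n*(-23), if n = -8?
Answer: 184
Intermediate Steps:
(0 + 3)*0 + n*(-23) = (0 + 3)*0 - 8*(-23) = 3*0 + 184 = 0 + 184 = 184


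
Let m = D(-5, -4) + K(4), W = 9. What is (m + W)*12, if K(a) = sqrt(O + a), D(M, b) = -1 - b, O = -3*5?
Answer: 144 + 12*I*sqrt(11) ≈ 144.0 + 39.799*I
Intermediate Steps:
O = -15
K(a) = sqrt(-15 + a)
m = 3 + I*sqrt(11) (m = (-1 - 1*(-4)) + sqrt(-15 + 4) = (-1 + 4) + sqrt(-11) = 3 + I*sqrt(11) ≈ 3.0 + 3.3166*I)
(m + W)*12 = ((3 + I*sqrt(11)) + 9)*12 = (12 + I*sqrt(11))*12 = 144 + 12*I*sqrt(11)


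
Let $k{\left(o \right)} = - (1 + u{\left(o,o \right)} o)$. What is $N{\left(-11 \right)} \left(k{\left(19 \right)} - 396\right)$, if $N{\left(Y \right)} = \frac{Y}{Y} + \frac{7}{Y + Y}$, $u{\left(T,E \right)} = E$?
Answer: $- \frac{5685}{11} \approx -516.82$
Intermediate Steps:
$N{\left(Y \right)} = 1 + \frac{7}{2 Y}$
$k{\left(o \right)} = -1 - o^{2}$ ($k{\left(o \right)} = - (1 + o o) = - (1 + o^{2}) = -1 - o^{2}$)
$N{\left(-11 \right)} \left(k{\left(19 \right)} - 396\right) = \frac{\frac{7}{2} - 11}{-11} \left(\left(-1 - 19^{2}\right) - 396\right) = \left(- \frac{1}{11}\right) \left(- \frac{15}{2}\right) \left(\left(-1 - 361\right) - 396\right) = \frac{15 \left(\left(-1 - 361\right) - 396\right)}{22} = \frac{15 \left(-362 - 396\right)}{22} = \frac{15}{22} \left(-758\right) = - \frac{5685}{11}$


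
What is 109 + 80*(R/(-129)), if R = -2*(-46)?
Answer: 6701/129 ≈ 51.946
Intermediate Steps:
R = 92
109 + 80*(R/(-129)) = 109 + 80*(92/(-129)) = 109 + 80*(92*(-1/129)) = 109 + 80*(-92/129) = 109 - 7360/129 = 6701/129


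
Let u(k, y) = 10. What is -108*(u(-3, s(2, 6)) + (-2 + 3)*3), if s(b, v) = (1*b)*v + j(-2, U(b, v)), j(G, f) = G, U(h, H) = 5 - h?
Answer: -1404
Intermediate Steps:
s(b, v) = -2 + b*v (s(b, v) = (1*b)*v - 2 = b*v - 2 = -2 + b*v)
-108*(u(-3, s(2, 6)) + (-2 + 3)*3) = -108*(10 + (-2 + 3)*3) = -108*(10 + 1*3) = -108*(10 + 3) = -108*13 = -1404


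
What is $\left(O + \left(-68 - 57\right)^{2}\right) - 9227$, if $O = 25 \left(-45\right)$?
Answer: $5273$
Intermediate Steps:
$O = -1125$
$\left(O + \left(-68 - 57\right)^{2}\right) - 9227 = \left(-1125 + \left(-68 - 57\right)^{2}\right) - 9227 = \left(-1125 + \left(-125\right)^{2}\right) - 9227 = \left(-1125 + 15625\right) - 9227 = 14500 - 9227 = 5273$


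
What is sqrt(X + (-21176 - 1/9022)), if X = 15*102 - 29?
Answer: I*sqrt(1601475831722)/9022 ≈ 140.27*I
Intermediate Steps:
X = 1501 (X = 1530 - 29 = 1501)
sqrt(X + (-21176 - 1/9022)) = sqrt(1501 + (-21176 - 1/9022)) = sqrt(1501 - 191049873/9022) = sqrt(-177507851/9022) = I*sqrt(1601475831722)/9022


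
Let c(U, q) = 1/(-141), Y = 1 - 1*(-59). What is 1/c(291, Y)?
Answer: -141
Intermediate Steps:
Y = 60 (Y = 1 + 59 = 60)
c(U, q) = -1/141
1/c(291, Y) = 1/(-1/141) = -141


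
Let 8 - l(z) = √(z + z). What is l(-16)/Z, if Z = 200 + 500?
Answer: 2/175 - I*√2/175 ≈ 0.011429 - 0.0080812*I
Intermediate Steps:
Z = 700
l(z) = 8 - √2*√z (l(z) = 8 - √(z + z) = 8 - √(2*z) = 8 - √2*√z)
l(-16)/Z = (8 - √2*√(-16))/700 = (8 - √2*4*I)*(1/700) = (8 - 4*I*√2)*(1/700) = 2/175 - I*√2/175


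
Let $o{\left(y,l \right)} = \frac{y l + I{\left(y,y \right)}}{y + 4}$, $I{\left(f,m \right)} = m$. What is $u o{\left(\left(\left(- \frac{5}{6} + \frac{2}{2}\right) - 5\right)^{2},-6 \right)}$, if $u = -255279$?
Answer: $\frac{214689639}{197} \approx 1.0898 \cdot 10^{6}$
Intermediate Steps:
$o{\left(y,l \right)} = \frac{y + l y}{4 + y}$ ($o{\left(y,l \right)} = \frac{y l + y}{y + 4} = \frac{l y + y}{4 + y} = \frac{y + l y}{4 + y}$)
$u o{\left(\left(\left(- \frac{5}{6} + \frac{2}{2}\right) - 5\right)^{2},-6 \right)} = - 255279 \frac{\left(\left(- \frac{5}{6} + \frac{2}{2}\right) - 5\right)^{2} \left(1 - 6\right)}{4 + \left(\left(- \frac{5}{6} + \frac{2}{2}\right) - 5\right)^{2}} = - 255279 \left(\left(\left(-5\right) \frac{1}{6} + 2 \cdot \frac{1}{2}\right) - 5\right)^{2} \frac{1}{4 + \left(\left(\left(-5\right) \frac{1}{6} + 2 \cdot \frac{1}{2}\right) - 5\right)^{2}} \left(-5\right) = - 255279 \left(\left(- \frac{5}{6} + 1\right) - 5\right)^{2} \frac{1}{4 + \left(\left(- \frac{5}{6} + 1\right) - 5\right)^{2}} \left(-5\right) = - 255279 \left(\frac{1}{6} - 5\right)^{2} \frac{1}{4 + \left(\frac{1}{6} - 5\right)^{2}} \left(-5\right) = - 255279 \left(- \frac{29}{6}\right)^{2} \frac{1}{4 + \left(- \frac{29}{6}\right)^{2}} \left(-5\right) = - 255279 \cdot \frac{841}{36} \frac{1}{4 + \frac{841}{36}} \left(-5\right) = - 255279 \cdot \frac{841}{36} \frac{1}{\frac{985}{36}} \left(-5\right) = - 255279 \cdot \frac{841}{36} \cdot \frac{36}{985} \left(-5\right) = \left(-255279\right) \left(- \frac{841}{197}\right) = \frac{214689639}{197}$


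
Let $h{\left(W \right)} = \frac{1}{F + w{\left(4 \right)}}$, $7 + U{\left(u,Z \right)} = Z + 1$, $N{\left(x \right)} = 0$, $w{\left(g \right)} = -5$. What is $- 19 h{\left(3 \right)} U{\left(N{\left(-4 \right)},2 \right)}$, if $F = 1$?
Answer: $-19$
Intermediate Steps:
$U{\left(u,Z \right)} = -6 + Z$ ($U{\left(u,Z \right)} = -7 + \left(Z + 1\right) = -7 + \left(1 + Z\right) = -6 + Z$)
$h{\left(W \right)} = - \frac{1}{4}$ ($h{\left(W \right)} = \frac{1}{1 - 5} = \frac{1}{-4} = - \frac{1}{4}$)
$- 19 h{\left(3 \right)} U{\left(N{\left(-4 \right)},2 \right)} = \left(-19\right) \left(- \frac{1}{4}\right) \left(-6 + 2\right) = \frac{19}{4} \left(-4\right) = -19$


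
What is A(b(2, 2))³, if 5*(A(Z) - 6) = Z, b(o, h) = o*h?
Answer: 39304/125 ≈ 314.43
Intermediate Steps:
b(o, h) = h*o
A(Z) = 6 + Z/5
A(b(2, 2))³ = (6 + (2*2)/5)³ = (6 + (⅕)*4)³ = (6 + ⅘)³ = (34/5)³ = 39304/125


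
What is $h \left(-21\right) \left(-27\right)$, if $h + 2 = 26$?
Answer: $13608$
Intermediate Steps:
$h = 24$ ($h = -2 + 26 = 24$)
$h \left(-21\right) \left(-27\right) = 24 \left(-21\right) \left(-27\right) = \left(-504\right) \left(-27\right) = 13608$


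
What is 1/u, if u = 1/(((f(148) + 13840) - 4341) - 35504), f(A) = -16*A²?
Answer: -376469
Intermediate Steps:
u = -1/376469 (u = 1/(((-16*148² + 13840) - 4341) - 35504) = 1/(((-16*21904 + 13840) - 4341) - 35504) = 1/(((-350464 + 13840) - 4341) - 35504) = 1/((-336624 - 4341) - 35504) = 1/(-340965 - 35504) = 1/(-376469) = -1/376469 ≈ -2.6563e-6)
1/u = 1/(-1/376469) = -376469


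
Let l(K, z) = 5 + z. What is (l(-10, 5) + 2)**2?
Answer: 144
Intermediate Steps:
(l(-10, 5) + 2)**2 = ((5 + 5) + 2)**2 = (10 + 2)**2 = 12**2 = 144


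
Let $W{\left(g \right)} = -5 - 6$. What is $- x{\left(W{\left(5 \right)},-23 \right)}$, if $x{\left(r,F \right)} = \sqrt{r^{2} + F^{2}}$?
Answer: $- 5 \sqrt{26} \approx -25.495$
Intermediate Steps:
$W{\left(g \right)} = -11$ ($W{\left(g \right)} = -5 - 6 = -11$)
$x{\left(r,F \right)} = \sqrt{F^{2} + r^{2}}$
$- x{\left(W{\left(5 \right)},-23 \right)} = - \sqrt{\left(-23\right)^{2} + \left(-11\right)^{2}} = - \sqrt{529 + 121} = - \sqrt{650} = - 5 \sqrt{26}$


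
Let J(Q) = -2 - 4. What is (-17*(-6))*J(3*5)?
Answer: -612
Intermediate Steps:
J(Q) = -6
(-17*(-6))*J(3*5) = -17*(-6)*(-6) = 102*(-6) = -612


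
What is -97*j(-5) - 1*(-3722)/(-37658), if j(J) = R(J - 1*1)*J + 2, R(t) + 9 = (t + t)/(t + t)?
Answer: -76711207/18829 ≈ -4074.1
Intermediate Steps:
R(t) = -8 (R(t) = -9 + (t + t)/(t + t) = -9 + (2*t)/((2*t)) = -9 + (2*t)*(1/(2*t)) = -9 + 1 = -8)
j(J) = 2 - 8*J (j(J) = -8*J + 2 = 2 - 8*J)
-97*j(-5) - 1*(-3722)/(-37658) = -97*(2 - 8*(-5)) - 1*(-3722)/(-37658) = -97*(2 + 40) + 3722*(-1/37658) = -97*42 - 1861/18829 = -4074 - 1861/18829 = -76711207/18829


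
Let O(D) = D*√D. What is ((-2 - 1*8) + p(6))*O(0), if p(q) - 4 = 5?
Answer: 0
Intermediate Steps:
p(q) = 9 (p(q) = 4 + 5 = 9)
O(D) = D^(3/2)
((-2 - 1*8) + p(6))*O(0) = ((-2 - 1*8) + 9)*0^(3/2) = ((-2 - 8) + 9)*0 = (-10 + 9)*0 = -1*0 = 0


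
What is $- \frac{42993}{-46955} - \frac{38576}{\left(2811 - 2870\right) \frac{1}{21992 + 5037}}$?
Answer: $\frac{48958605442907}{2770345} \approx 1.7672 \cdot 10^{7}$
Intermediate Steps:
$- \frac{42993}{-46955} - \frac{38576}{\left(2811 - 2870\right) \frac{1}{21992 + 5037}} = \left(-42993\right) \left(- \frac{1}{46955}\right) - \frac{38576}{\left(2811 - 2870\right) \frac{1}{27029}} = \frac{42993}{46955} - \frac{38576}{\left(-59\right) \frac{1}{27029}} = \frac{42993}{46955} - \frac{38576}{- \frac{59}{27029}} = \frac{42993}{46955} - - \frac{1042670704}{59} = \frac{42993}{46955} + \frac{1042670704}{59} = \frac{48958605442907}{2770345}$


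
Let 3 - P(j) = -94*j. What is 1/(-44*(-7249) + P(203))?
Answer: 1/338041 ≈ 2.9582e-6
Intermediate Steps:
P(j) = 3 + 94*j (P(j) = 3 - (-94)*j = 3 + 94*j)
1/(-44*(-7249) + P(203)) = 1/(-44*(-7249) + (3 + 94*203)) = 1/(318956 + (3 + 19082)) = 1/(318956 + 19085) = 1/338041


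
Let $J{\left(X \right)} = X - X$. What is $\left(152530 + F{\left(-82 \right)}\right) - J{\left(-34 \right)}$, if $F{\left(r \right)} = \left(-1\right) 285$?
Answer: $152245$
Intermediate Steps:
$F{\left(r \right)} = -285$
$J{\left(X \right)} = 0$
$\left(152530 + F{\left(-82 \right)}\right) - J{\left(-34 \right)} = \left(152530 - 285\right) - 0 = 152245 + 0 = 152245$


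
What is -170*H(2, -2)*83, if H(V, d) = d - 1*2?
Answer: 56440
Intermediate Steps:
H(V, d) = -2 + d (H(V, d) = d - 2 = -2 + d)
-170*H(2, -2)*83 = -170*(-2 - 2)*83 = -170*(-4)*83 = -34*(-20)*83 = 680*83 = 56440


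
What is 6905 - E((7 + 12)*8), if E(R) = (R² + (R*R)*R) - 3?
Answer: -3528004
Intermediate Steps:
E(R) = -3 + R² + R³ (E(R) = (R² + R²*R) - 3 = (R² + R³) - 3 = -3 + R² + R³)
6905 - E((7 + 12)*8) = 6905 - (-3 + ((7 + 12)*8)² + ((7 + 12)*8)³) = 6905 - (-3 + (19*8)² + (19*8)³) = 6905 - (-3 + 152² + 152³) = 6905 - (-3 + 23104 + 3511808) = 6905 - 1*3534909 = 6905 - 3534909 = -3528004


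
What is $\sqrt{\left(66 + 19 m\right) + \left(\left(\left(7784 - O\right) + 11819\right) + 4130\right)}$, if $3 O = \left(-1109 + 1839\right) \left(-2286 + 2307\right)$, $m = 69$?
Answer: $100 \sqrt{2} \approx 141.42$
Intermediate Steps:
$O = 5110$ ($O = \frac{\left(-1109 + 1839\right) \left(-2286 + 2307\right)}{3} = \frac{730 \cdot 21}{3} = \frac{1}{3} \cdot 15330 = 5110$)
$\sqrt{\left(66 + 19 m\right) + \left(\left(\left(7784 - O\right) + 11819\right) + 4130\right)} = \sqrt{\left(66 + 19 \cdot 69\right) + \left(\left(\left(7784 - 5110\right) + 11819\right) + 4130\right)} = \sqrt{\left(66 + 1311\right) + \left(\left(\left(7784 - 5110\right) + 11819\right) + 4130\right)} = \sqrt{1377 + \left(\left(2674 + 11819\right) + 4130\right)} = \sqrt{1377 + \left(14493 + 4130\right)} = \sqrt{1377 + 18623} = \sqrt{20000} = 100 \sqrt{2}$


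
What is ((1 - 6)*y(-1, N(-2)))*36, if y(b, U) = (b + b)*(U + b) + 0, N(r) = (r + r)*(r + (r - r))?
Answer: 2520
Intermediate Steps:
N(r) = 2*r² (N(r) = (2*r)*(r + 0) = (2*r)*r = 2*r²)
y(b, U) = 2*b*(U + b) (y(b, U) = (2*b)*(U + b) + 0 = 2*b*(U + b) + 0 = 2*b*(U + b))
((1 - 6)*y(-1, N(-2)))*36 = ((1 - 6)*(2*(-1)*(2*(-2)² - 1)))*36 = -10*(-1)*(2*4 - 1)*36 = -10*(-1)*(8 - 1)*36 = -10*(-1)*7*36 = -5*(-14)*36 = 70*36 = 2520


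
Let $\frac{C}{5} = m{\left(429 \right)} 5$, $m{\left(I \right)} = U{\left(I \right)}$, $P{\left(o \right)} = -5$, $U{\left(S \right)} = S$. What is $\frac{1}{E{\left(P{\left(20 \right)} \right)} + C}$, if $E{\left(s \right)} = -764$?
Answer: $\frac{1}{9961} \approx 0.00010039$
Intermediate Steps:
$m{\left(I \right)} = I$
$C = 10725$ ($C = 5 \cdot 429 \cdot 5 = 5 \cdot 2145 = 10725$)
$\frac{1}{E{\left(P{\left(20 \right)} \right)} + C} = \frac{1}{-764 + 10725} = \frac{1}{9961}$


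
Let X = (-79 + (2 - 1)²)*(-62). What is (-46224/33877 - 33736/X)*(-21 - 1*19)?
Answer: 13664137360/40957293 ≈ 333.62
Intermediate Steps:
X = 4836 (X = (-79 + 1²)*(-62) = (-79 + 1)*(-62) = -78*(-62) = 4836)
(-46224/33877 - 33736/X)*(-21 - 1*19) = (-46224/33877 - 33736/4836)*(-21 - 1*19) = (-46224*1/33877 - 33736*1/4836)*(-21 - 19) = (-46224/33877 - 8434/1209)*(-40) = -341603434/40957293*(-40) = 13664137360/40957293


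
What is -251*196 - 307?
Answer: -49503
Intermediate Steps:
-251*196 - 307 = -49196 - 307 = -49503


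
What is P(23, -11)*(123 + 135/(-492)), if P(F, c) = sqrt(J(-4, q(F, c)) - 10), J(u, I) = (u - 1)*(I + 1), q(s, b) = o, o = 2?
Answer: 100635*I/164 ≈ 613.63*I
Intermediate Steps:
q(s, b) = 2
J(u, I) = (1 + I)*(-1 + u) (J(u, I) = (-1 + u)*(1 + I) = (1 + I)*(-1 + u))
P(F, c) = 5*I (P(F, c) = sqrt((-1 - 4 - 1*2 + 2*(-4)) - 10) = sqrt((-1 - 4 - 2 - 8) - 10) = sqrt(-15 - 10) = sqrt(-25) = 5*I)
P(23, -11)*(123 + 135/(-492)) = (5*I)*(123 + 135/(-492)) = (5*I)*(123 + 135*(-1/492)) = (5*I)*(123 - 45/164) = (5*I)*(20127/164) = 100635*I/164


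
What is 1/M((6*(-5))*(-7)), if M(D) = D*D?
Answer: 1/44100 ≈ 2.2676e-5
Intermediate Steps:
M(D) = D**2
1/M((6*(-5))*(-7)) = 1/(((6*(-5))*(-7))**2) = 1/((-30*(-7))**2) = 1/(210**2) = 1/44100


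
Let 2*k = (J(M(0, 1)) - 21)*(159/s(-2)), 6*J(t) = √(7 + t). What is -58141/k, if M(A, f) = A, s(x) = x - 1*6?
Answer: -631872/2267 - 35104*√7/15869 ≈ -284.58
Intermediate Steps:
s(x) = -6 + x (s(x) = x - 6 = -6 + x)
J(t) = √(7 + t)/6
k = 3339/16 - 53*√7/32 (k = ((√(7 + 0)/6 - 21)*(159/(-6 - 2)))/2 = ((√7/6 - 21)*(159/(-8)))/2 = ((-21 + √7/6)*(159*(-⅛)))/2 = ((-21 + √7/6)*(-159/8))/2 = (3339/8 - 53*√7/16)/2 = 3339/16 - 53*√7/32 ≈ 204.31)
-58141/k = -58141/(3339/16 - 53*√7/32)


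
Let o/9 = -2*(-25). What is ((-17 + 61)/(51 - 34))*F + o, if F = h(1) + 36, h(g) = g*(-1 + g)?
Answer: 9234/17 ≈ 543.18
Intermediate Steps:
o = 450 (o = 9*(-2*(-25)) = 9*50 = 450)
F = 36 (F = 1*(-1 + 1) + 36 = 1*0 + 36 = 0 + 36 = 36)
((-17 + 61)/(51 - 34))*F + o = ((-17 + 61)/(51 - 34))*36 + 450 = (44/17)*36 + 450 = 1584/17 + 450 = 9234/17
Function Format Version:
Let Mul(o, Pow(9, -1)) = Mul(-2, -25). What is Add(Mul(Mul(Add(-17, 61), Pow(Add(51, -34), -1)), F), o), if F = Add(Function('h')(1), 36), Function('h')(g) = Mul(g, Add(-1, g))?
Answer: Rational(9234, 17) ≈ 543.18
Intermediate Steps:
o = 450 (o = Mul(9, Mul(-2, -25)) = Mul(9, 50) = 450)
F = 36 (F = Add(Mul(1, Add(-1, 1)), 36) = Add(Mul(1, 0), 36) = Add(0, 36) = 36)
Add(Mul(Mul(Add(-17, 61), Pow(Add(51, -34), -1)), F), o) = Add(Mul(Mul(Add(-17, 61), Pow(Add(51, -34), -1)), 36), 450) = Add(Mul(Mul(44, Pow(17, -1)), 36), 450) = Add(Mul(Mul(44, Rational(1, 17)), 36), 450) = Add(Mul(Rational(44, 17), 36), 450) = Add(Rational(1584, 17), 450) = Rational(9234, 17)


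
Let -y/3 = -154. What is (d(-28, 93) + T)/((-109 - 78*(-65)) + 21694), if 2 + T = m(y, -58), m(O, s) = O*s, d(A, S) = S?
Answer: -5341/5331 ≈ -1.0019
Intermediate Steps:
y = 462 (y = -3*(-154) = 462)
T = -26798 (T = -2 + 462*(-58) = -2 - 26796 = -26798)
(d(-28, 93) + T)/((-109 - 78*(-65)) + 21694) = (93 - 26798)/((-109 - 78*(-65)) + 21694) = -26705/((-109 + 5070) + 21694) = -26705/(4961 + 21694) = -26705/26655 = -26705*1/26655 = -5341/5331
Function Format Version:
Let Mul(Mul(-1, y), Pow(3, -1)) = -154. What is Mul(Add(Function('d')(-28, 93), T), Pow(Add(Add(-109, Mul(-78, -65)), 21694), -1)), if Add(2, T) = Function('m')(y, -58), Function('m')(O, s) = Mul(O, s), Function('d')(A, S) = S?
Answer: Rational(-5341, 5331) ≈ -1.0019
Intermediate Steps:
y = 462 (y = Mul(-3, -154) = 462)
T = -26798 (T = Add(-2, Mul(462, -58)) = Add(-2, -26796) = -26798)
Mul(Add(Function('d')(-28, 93), T), Pow(Add(Add(-109, Mul(-78, -65)), 21694), -1)) = Mul(Add(93, -26798), Pow(Add(Add(-109, Mul(-78, -65)), 21694), -1)) = Mul(-26705, Pow(Add(Add(-109, 5070), 21694), -1)) = Mul(-26705, Pow(Add(4961, 21694), -1)) = Mul(-26705, Pow(26655, -1)) = Mul(-26705, Rational(1, 26655)) = Rational(-5341, 5331)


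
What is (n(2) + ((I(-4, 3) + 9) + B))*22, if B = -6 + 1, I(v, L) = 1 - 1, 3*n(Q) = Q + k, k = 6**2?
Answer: 1100/3 ≈ 366.67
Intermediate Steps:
k = 36
n(Q) = 12 + Q/3 (n(Q) = (Q + 36)/3 = (36 + Q)/3 = 12 + Q/3)
I(v, L) = 0
B = -5
(n(2) + ((I(-4, 3) + 9) + B))*22 = ((12 + (1/3)*2) + ((0 + 9) - 5))*22 = ((12 + 2/3) + (9 - 5))*22 = (38/3 + 4)*22 = (50/3)*22 = 1100/3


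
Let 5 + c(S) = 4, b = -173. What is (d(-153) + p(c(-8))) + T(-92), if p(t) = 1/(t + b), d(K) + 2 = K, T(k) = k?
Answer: -42979/174 ≈ -247.01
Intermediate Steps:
d(K) = -2 + K
c(S) = -1 (c(S) = -5 + 4 = -1)
p(t) = 1/(-173 + t) (p(t) = 1/(t - 173) = 1/(-173 + t))
(d(-153) + p(c(-8))) + T(-92) = ((-2 - 153) + 1/(-173 - 1)) - 92 = (-155 + 1/(-174)) - 92 = (-155 - 1/174) - 92 = -26971/174 - 92 = -42979/174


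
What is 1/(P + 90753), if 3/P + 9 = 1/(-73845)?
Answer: 664606/60314766783 ≈ 1.1019e-5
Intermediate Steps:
P = -221535/664606 (P = 3/(-9 + 1/(-73845)) = 3/(-9 - 1/73845) = 3/(-664606/73845) = 3*(-73845/664606) = -221535/664606 ≈ -0.33333)
1/(P + 90753) = 1/(-221535/664606 + 90753) = 1/(60314766783/664606) = 664606/60314766783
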